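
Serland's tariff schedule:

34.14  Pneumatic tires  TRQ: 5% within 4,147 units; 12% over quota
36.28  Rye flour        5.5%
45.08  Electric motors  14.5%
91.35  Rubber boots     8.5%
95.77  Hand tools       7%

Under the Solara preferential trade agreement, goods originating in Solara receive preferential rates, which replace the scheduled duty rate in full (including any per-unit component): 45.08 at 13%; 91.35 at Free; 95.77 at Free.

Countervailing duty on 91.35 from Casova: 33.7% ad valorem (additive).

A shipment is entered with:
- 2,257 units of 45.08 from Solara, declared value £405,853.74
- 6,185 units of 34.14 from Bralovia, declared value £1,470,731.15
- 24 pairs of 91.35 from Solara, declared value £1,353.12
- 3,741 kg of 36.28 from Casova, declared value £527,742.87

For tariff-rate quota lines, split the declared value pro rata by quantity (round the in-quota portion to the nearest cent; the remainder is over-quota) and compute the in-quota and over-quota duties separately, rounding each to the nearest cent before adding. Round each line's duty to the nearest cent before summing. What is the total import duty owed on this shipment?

£189,246.53

Line 1 (45.08, Solara, 2,257 units, £405,853.74):
Base rate for 45.08 is 14.5%.
Origin Solara qualifies under the Serland–Solara agreement and 45.08 is covered: preferential rate 13% applies instead.
Duty = £405,853.74 × 13% = £52,760.99.
Line 2 (34.14, Bralovia, 6,185 units, £1,470,731.15):
Code 34.14 is under a tariff-rate quota (threshold 4,147 units). In-quota: 4,147 units at 5%; over-quota: 2,038 units at 12%.
Pro-rata value split: in-quota = £1,470,731.15 × 4,147/6,185 = £986,115.13; over-quota = £1,470,731.15 − £986,115.13 = £484,616.02.
In-quota duty = £986,115.13 × 5% = £49,305.76. Over-quota duty = £484,616.02 × 12% = £58,153.92.
Line duty = £49,305.76 + £58,153.92 = £107,459.68.
Line 3 (91.35, Solara, 24 pairs, £1,353.12):
Base rate for 91.35 is 8.5%.
Origin Solara qualifies under the Serland–Solara agreement and 91.35 is covered: preferential rate Free applies instead.
The additional-duty order on 91.35 targets Casova, not Solara; it does not apply.
Duty = £1,353.12 × 0% = £0.00.
Line 4 (36.28, Casova, 3,741 kg, £527,742.87):
Base rate for 36.28 is 5.5%.
Duty = £527,742.87 × 5.5% = £29,025.86.
Total = £52,760.99 + £107,459.68 + £0.00 + £29,025.86 = £189,246.53.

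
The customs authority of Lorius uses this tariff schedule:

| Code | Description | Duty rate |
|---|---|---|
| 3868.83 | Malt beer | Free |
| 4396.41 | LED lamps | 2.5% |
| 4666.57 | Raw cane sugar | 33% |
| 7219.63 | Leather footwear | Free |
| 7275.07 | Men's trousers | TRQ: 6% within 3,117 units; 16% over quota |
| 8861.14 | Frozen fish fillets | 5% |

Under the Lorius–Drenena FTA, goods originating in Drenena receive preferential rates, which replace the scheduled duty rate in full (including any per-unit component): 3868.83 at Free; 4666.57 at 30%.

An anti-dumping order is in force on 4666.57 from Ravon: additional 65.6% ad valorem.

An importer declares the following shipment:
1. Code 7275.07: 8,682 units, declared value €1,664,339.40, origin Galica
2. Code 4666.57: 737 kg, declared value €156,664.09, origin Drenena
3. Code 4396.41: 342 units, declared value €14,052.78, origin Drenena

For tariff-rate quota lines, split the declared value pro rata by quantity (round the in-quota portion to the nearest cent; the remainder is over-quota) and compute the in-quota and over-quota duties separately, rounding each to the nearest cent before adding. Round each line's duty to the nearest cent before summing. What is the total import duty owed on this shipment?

Line 1 (7275.07, Galica, 8,682 units, €1,664,339.40):
Code 7275.07 is under a tariff-rate quota (threshold 3,117 units). In-quota: 3,117 units at 6%; over-quota: 5,565 units at 16%.
Pro-rata value split: in-quota = €1,664,339.40 × 3,117/8,682 = €597,528.90; over-quota = €1,664,339.40 − €597,528.90 = €1,066,810.50.
In-quota duty = €597,528.90 × 6% = €35,851.73. Over-quota duty = €1,066,810.50 × 16% = €170,689.68.
Line duty = €35,851.73 + €170,689.68 = €206,541.41.
Line 2 (4666.57, Drenena, 737 kg, €156,664.09):
Base rate for 4666.57 is 33%.
Origin Drenena qualifies under the Lorius–Drenena agreement and 4666.57 is covered: preferential rate 30% applies instead.
The additional-duty order on 4666.57 targets Ravon, not Drenena; it does not apply.
Duty = €156,664.09 × 30% = €46,999.23.
Line 3 (4396.41, Drenena, 342 units, €14,052.78):
Base rate for 4396.41 is 2.5%.
Origin Drenena is the FTA partner but 4396.41 is not on the preference list; base rate stands.
Duty = €14,052.78 × 2.5% = €351.32.
Total = €206,541.41 + €46,999.23 + €351.32 = €253,891.96.

€253,891.96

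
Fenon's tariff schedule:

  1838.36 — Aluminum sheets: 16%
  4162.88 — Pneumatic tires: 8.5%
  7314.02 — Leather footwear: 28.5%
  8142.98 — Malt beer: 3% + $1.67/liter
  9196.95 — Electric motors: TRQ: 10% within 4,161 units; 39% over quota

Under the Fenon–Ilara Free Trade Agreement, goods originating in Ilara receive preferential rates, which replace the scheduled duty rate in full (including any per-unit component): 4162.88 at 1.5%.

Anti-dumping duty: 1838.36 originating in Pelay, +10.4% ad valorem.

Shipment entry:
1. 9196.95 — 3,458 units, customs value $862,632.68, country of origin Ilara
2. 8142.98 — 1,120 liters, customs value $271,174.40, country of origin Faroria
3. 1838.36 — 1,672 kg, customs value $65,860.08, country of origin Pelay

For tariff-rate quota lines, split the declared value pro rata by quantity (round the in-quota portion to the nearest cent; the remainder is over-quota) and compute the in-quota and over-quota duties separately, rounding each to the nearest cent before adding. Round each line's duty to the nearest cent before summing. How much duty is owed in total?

$113,655.96

Line 1 (9196.95, Ilara, 3,458 units, $862,632.68):
Code 9196.95 is under a tariff-rate quota (threshold 4,161 units). Quantity 3,458 units is within the quota, so the in-quota rate 10% applies to the full value.
Duty = $862,632.68 × 10% = $86,263.27.
Line 2 (8142.98, Faroria, 1,120 liters, $271,174.40):
Base rate for 8142.98 is 3% + $1.67/liter.
Duty = $271,174.40 × 3% + 1,120 × $1.67 = $10,005.63.
Line 3 (1838.36, Pelay, 1,672 kg, $65,860.08):
Base rate for 1838.36 is 16%.
Additional duty on 1838.36 from Pelay: +10.4%. Applied ad valorem rate: 16% + 10.4% = 26.4%.
Duty = $65,860.08 × 26.4% = $17,387.06.
Total = $86,263.27 + $10,005.63 + $17,387.06 = $113,655.96.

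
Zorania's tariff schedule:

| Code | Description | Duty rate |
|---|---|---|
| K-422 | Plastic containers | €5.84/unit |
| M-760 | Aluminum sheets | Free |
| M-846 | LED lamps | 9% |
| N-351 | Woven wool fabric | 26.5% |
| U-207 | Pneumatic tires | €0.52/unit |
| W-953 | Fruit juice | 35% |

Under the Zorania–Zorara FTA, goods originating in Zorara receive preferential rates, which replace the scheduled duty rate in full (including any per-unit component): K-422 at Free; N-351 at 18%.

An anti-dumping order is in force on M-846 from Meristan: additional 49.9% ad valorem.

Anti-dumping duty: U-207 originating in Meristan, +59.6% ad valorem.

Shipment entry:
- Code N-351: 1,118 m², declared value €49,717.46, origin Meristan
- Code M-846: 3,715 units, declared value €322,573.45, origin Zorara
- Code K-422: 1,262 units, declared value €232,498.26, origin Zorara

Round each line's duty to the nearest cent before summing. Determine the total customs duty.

Line 1 (N-351, Meristan, 1,118 m², €49,717.46):
Base rate for N-351 is 26.5%.
N-351 has an FTA preferential rate, but origin Meristan is not Zorara; base rate stands.
Duty = €49,717.46 × 26.5% = €13,175.13.
Line 2 (M-846, Zorara, 3,715 units, €322,573.45):
Base rate for M-846 is 9%.
Origin Zorara is the FTA partner but M-846 is not on the preference list; base rate stands.
The additional-duty order on M-846 targets Meristan, not Zorara; it does not apply.
Duty = €322,573.45 × 9% = €29,031.61.
Line 3 (K-422, Zorara, 1,262 units, €232,498.26):
Base rate for K-422 is €5.84/unit.
Origin Zorara qualifies under the Zorania–Zorara agreement and K-422 is covered: preferential rate Free applies instead.
Duty = €232,498.26 × 0% = €0.00.
Total = €13,175.13 + €29,031.61 + €0.00 = €42,206.74.

€42,206.74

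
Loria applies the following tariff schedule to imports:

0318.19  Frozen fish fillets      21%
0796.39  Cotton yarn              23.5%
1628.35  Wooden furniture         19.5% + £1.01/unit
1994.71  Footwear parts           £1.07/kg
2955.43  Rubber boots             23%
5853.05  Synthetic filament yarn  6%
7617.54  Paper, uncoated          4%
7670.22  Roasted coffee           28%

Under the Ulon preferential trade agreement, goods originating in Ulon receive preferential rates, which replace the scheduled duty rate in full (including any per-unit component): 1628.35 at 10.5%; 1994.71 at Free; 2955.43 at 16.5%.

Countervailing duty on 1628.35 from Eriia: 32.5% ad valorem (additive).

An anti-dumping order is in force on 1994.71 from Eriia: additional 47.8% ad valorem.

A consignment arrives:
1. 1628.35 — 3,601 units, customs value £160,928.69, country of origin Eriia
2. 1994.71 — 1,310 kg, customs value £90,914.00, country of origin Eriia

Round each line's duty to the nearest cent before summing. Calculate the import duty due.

Line 1 (1628.35, Eriia, 3,601 units, £160,928.69):
Base rate for 1628.35 is 19.5% + £1.01/unit.
1628.35 has an FTA preferential rate, but origin Eriia is not Ulon; base rate stands.
Additional duty on 1628.35 from Eriia: +32.5%. Applied ad valorem rate: 19.5% + 32.5% = 52%.
Duty = £160,928.69 × 52% + 3,601 × £1.01 = £87,319.93.
Line 2 (1994.71, Eriia, 1,310 kg, £90,914.00):
Base rate for 1994.71 is £1.07/kg.
1994.71 has an FTA preferential rate, but origin Eriia is not Ulon; base rate stands.
Additional duty on 1994.71 from Eriia: +47.8% ad valorem. Applied ad valorem rate = 47.8%.
Duty = £90,914.00 × 47.8% + 1,310 × £1.07 = £44,858.59.
Total = £87,319.93 + £44,858.59 = £132,178.52.

£132,178.52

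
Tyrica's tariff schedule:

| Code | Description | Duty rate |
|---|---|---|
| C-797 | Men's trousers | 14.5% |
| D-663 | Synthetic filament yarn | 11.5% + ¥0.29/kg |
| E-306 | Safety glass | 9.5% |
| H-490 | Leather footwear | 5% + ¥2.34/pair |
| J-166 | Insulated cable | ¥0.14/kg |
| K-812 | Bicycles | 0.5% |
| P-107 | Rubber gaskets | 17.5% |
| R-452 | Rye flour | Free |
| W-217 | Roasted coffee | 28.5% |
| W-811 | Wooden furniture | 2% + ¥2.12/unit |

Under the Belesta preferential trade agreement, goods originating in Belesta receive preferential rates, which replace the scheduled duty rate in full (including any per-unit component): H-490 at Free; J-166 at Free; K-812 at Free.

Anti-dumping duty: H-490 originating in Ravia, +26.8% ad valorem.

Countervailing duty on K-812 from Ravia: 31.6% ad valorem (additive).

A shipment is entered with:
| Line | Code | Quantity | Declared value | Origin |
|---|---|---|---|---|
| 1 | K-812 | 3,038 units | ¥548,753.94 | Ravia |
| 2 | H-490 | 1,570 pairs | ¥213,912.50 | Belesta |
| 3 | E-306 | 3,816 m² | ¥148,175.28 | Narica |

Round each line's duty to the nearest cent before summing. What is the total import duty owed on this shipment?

¥190,226.66

Line 1 (K-812, Ravia, 3,038 units, ¥548,753.94):
Base rate for K-812 is 0.5%.
K-812 has an FTA preferential rate, but origin Ravia is not Belesta; base rate stands.
Additional duty on K-812 from Ravia: +31.6%. Applied ad valorem rate: 0.5% + 31.6% = 32.1%.
Duty = ¥548,753.94 × 32.1% = ¥176,150.01.
Line 2 (H-490, Belesta, 1,570 pairs, ¥213,912.50):
Base rate for H-490 is 5% + ¥2.34/pair.
Origin Belesta qualifies under the Tyrica–Belesta agreement and H-490 is covered: preferential rate Free applies instead.
The additional-duty order on H-490 targets Ravia, not Belesta; it does not apply.
Duty = ¥213,912.50 × 0% = ¥0.00.
Line 3 (E-306, Narica, 3,816 m², ¥148,175.28):
Base rate for E-306 is 9.5%.
Duty = ¥148,175.28 × 9.5% = ¥14,076.65.
Total = ¥176,150.01 + ¥0.00 + ¥14,076.65 = ¥190,226.66.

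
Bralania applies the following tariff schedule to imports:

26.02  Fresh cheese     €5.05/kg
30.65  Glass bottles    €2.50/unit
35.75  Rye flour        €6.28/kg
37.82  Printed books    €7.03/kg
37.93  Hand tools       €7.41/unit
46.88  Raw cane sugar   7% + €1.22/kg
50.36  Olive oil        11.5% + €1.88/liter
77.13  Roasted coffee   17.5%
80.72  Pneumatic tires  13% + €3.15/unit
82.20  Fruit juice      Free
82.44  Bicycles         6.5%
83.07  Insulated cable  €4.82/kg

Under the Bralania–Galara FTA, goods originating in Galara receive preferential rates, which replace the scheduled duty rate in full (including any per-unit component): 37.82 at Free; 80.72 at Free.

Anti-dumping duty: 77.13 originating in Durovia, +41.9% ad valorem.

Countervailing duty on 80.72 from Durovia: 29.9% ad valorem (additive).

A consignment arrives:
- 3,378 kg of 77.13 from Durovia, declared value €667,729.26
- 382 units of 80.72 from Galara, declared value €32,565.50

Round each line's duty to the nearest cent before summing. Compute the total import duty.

€396,631.18

Line 1 (77.13, Durovia, 3,378 kg, €667,729.26):
Base rate for 77.13 is 17.5%.
Additional duty on 77.13 from Durovia: +41.9%. Applied ad valorem rate: 17.5% + 41.9% = 59.4%.
Duty = €667,729.26 × 59.4% = €396,631.18.
Line 2 (80.72, Galara, 382 units, €32,565.50):
Base rate for 80.72 is 13% + €3.15/unit.
Origin Galara qualifies under the Bralania–Galara agreement and 80.72 is covered: preferential rate Free applies instead.
The additional-duty order on 80.72 targets Durovia, not Galara; it does not apply.
Duty = €32,565.50 × 0% = €0.00.
Total = €396,631.18 + €0.00 = €396,631.18.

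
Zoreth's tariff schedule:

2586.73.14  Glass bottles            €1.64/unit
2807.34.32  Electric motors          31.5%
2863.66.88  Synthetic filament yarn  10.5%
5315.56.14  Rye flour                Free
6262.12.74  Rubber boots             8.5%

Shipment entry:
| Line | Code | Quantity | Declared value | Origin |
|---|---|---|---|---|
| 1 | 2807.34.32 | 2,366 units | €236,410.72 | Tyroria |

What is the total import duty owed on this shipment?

€74,469.38

Line 1 (2807.34.32, Tyroria, 2,366 units, €236,410.72):
Base rate for 2807.34.32 is 31.5%.
Duty = €236,410.72 × 31.5% = €74,469.38.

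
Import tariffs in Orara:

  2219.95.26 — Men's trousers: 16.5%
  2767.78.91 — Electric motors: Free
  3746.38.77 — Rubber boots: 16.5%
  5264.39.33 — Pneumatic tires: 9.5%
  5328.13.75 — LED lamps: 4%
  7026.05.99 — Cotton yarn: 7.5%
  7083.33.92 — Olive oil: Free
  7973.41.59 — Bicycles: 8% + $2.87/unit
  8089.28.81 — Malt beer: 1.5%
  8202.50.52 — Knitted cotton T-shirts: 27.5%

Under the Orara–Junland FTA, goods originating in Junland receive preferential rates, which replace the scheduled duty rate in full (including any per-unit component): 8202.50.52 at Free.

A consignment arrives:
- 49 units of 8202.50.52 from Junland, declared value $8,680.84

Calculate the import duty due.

Line 1 (8202.50.52, Junland, 49 units, $8,680.84):
Base rate for 8202.50.52 is 27.5%.
Origin Junland qualifies under the Orara–Junland agreement and 8202.50.52 is covered: preferential rate Free applies instead.
Duty = $8,680.84 × 0% = $0.00.

$0.00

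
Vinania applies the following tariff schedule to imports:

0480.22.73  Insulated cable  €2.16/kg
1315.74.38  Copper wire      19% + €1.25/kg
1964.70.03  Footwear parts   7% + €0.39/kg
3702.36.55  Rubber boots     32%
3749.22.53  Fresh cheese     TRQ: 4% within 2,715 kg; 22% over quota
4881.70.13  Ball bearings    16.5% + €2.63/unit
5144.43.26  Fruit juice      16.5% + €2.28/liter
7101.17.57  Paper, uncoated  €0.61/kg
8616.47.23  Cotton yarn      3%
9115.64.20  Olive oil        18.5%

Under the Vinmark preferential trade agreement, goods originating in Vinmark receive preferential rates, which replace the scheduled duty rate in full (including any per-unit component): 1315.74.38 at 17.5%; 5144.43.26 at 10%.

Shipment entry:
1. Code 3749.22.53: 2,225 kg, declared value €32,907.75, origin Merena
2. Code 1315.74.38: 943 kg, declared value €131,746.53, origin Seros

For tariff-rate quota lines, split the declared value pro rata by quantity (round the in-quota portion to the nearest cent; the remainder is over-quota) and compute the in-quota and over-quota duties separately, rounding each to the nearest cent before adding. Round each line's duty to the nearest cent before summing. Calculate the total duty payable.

€27,526.90

Line 1 (3749.22.53, Merena, 2,225 kg, €32,907.75):
Code 3749.22.53 is under a tariff-rate quota (threshold 2,715 kg). Quantity 2,225 kg is within the quota, so the in-quota rate 4% applies to the full value.
Duty = €32,907.75 × 4% = €1,316.31.
Line 2 (1315.74.38, Seros, 943 kg, €131,746.53):
Base rate for 1315.74.38 is 19% + €1.25/kg.
1315.74.38 has an FTA preferential rate, but origin Seros is not Vinmark; base rate stands.
Duty = €131,746.53 × 19% + 943 × €1.25 = €26,210.59.
Total = €1,316.31 + €26,210.59 = €27,526.90.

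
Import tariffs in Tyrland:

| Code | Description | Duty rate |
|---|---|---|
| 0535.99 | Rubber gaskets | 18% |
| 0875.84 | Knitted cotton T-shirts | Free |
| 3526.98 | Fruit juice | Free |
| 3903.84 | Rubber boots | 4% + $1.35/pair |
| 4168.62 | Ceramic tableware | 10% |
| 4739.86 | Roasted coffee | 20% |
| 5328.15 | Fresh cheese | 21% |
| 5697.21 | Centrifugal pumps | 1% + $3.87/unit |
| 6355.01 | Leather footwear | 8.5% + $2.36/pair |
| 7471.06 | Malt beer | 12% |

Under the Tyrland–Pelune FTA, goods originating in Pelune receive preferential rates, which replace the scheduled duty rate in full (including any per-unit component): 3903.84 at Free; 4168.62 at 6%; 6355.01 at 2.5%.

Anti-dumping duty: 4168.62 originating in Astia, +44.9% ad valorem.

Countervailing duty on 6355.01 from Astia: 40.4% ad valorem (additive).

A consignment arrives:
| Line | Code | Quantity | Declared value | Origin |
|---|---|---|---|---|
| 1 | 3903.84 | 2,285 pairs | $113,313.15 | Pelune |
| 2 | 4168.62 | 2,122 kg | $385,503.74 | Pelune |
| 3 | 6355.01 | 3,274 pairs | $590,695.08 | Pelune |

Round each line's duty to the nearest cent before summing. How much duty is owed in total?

$37,897.60

Line 1 (3903.84, Pelune, 2,285 pairs, $113,313.15):
Base rate for 3903.84 is 4% + $1.35/pair.
Origin Pelune qualifies under the Tyrland–Pelune agreement and 3903.84 is covered: preferential rate Free applies instead.
Duty = $113,313.15 × 0% = $0.00.
Line 2 (4168.62, Pelune, 2,122 kg, $385,503.74):
Base rate for 4168.62 is 10%.
Origin Pelune qualifies under the Tyrland–Pelune agreement and 4168.62 is covered: preferential rate 6% applies instead.
The additional-duty order on 4168.62 targets Astia, not Pelune; it does not apply.
Duty = $385,503.74 × 6% = $23,130.22.
Line 3 (6355.01, Pelune, 3,274 pairs, $590,695.08):
Base rate for 6355.01 is 8.5% + $2.36/pair.
Origin Pelune qualifies under the Tyrland–Pelune agreement and 6355.01 is covered: preferential rate 2.5% applies instead.
The additional-duty order on 6355.01 targets Astia, not Pelune; it does not apply.
Duty = $590,695.08 × 2.5% = $14,767.38.
Total = $0.00 + $23,130.22 + $14,767.38 = $37,897.60.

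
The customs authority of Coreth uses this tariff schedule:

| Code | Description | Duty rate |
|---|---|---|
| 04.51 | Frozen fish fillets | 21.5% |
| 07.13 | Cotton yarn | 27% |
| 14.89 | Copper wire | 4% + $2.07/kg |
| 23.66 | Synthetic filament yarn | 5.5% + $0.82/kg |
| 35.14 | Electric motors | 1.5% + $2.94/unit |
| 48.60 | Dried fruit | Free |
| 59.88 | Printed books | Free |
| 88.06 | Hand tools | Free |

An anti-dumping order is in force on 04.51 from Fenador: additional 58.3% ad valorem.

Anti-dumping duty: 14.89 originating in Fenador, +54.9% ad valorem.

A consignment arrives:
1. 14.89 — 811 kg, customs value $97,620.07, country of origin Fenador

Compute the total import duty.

Line 1 (14.89, Fenador, 811 kg, $97,620.07):
Base rate for 14.89 is 4% + $2.07/kg.
Additional duty on 14.89 from Fenador: +54.9%. Applied ad valorem rate: 4% + 54.9% = 58.9%.
Duty = $97,620.07 × 58.9% + 811 × $2.07 = $59,176.99.

$59,176.99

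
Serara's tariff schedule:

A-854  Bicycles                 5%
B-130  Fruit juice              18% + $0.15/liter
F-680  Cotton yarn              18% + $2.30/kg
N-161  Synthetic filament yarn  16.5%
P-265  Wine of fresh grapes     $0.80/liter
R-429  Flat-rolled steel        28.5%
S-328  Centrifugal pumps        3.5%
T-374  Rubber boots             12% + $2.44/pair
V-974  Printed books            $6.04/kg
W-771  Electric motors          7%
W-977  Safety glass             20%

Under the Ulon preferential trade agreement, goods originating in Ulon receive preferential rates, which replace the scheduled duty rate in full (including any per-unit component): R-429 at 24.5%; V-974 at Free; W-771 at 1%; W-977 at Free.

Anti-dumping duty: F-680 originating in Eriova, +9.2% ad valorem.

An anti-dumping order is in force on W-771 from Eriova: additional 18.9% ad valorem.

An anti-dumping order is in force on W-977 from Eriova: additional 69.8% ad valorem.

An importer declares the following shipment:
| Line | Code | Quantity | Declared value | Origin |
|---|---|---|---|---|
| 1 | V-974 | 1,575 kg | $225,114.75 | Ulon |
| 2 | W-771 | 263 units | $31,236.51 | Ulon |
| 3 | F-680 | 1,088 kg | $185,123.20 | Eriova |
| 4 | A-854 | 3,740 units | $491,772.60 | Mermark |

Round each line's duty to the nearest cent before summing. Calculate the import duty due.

$77,756.91

Line 1 (V-974, Ulon, 1,575 kg, $225,114.75):
Base rate for V-974 is $6.04/kg.
Origin Ulon qualifies under the Serara–Ulon agreement and V-974 is covered: preferential rate Free applies instead.
Duty = $225,114.75 × 0% = $0.00.
Line 2 (W-771, Ulon, 263 units, $31,236.51):
Base rate for W-771 is 7%.
Origin Ulon qualifies under the Serara–Ulon agreement and W-771 is covered: preferential rate 1% applies instead.
The additional-duty order on W-771 targets Eriova, not Ulon; it does not apply.
Duty = $31,236.51 × 1% = $312.37.
Line 3 (F-680, Eriova, 1,088 kg, $185,123.20):
Base rate for F-680 is 18% + $2.30/kg.
Additional duty on F-680 from Eriova: +9.2%. Applied ad valorem rate: 18% + 9.2% = 27.2%.
Duty = $185,123.20 × 27.2% + 1,088 × $2.30 = $52,855.91.
Line 4 (A-854, Mermark, 3,740 units, $491,772.60):
Base rate for A-854 is 5%.
Duty = $491,772.60 × 5% = $24,588.63.
Total = $0.00 + $312.37 + $52,855.91 + $24,588.63 = $77,756.91.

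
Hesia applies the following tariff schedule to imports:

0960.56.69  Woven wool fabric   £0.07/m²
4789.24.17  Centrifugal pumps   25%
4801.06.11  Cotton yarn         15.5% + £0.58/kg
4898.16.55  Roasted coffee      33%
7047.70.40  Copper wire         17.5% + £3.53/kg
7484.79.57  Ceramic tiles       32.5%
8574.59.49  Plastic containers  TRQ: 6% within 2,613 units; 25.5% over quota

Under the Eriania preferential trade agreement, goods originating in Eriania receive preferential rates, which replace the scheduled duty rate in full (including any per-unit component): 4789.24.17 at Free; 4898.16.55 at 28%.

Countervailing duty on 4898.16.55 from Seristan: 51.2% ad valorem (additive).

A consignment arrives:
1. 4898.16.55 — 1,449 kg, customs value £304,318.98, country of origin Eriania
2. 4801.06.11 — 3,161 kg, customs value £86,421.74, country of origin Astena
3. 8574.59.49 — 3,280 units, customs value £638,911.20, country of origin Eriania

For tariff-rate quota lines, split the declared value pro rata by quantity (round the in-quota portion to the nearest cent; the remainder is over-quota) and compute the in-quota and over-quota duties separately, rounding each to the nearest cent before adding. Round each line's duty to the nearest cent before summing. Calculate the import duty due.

£164,108.10

Line 1 (4898.16.55, Eriania, 1,449 kg, £304,318.98):
Base rate for 4898.16.55 is 33%.
Origin Eriania qualifies under the Hesia–Eriania agreement and 4898.16.55 is covered: preferential rate 28% applies instead.
The additional-duty order on 4898.16.55 targets Seristan, not Eriania; it does not apply.
Duty = £304,318.98 × 28% = £85,209.31.
Line 2 (4801.06.11, Astena, 3,161 kg, £86,421.74):
Base rate for 4801.06.11 is 15.5% + £0.58/kg.
Duty = £86,421.74 × 15.5% + 3,161 × £0.58 = £15,228.75.
Line 3 (8574.59.49, Eriania, 3,280 units, £638,911.20):
Code 8574.59.49 is under a tariff-rate quota (threshold 2,613 units). In-quota: 2,613 units at 6%; over-quota: 667 units at 25.5%.
Pro-rata value split: in-quota = £638,911.20 × 2,613/3,280 = £508,986.27; over-quota = £638,911.20 − £508,986.27 = £129,924.93.
In-quota duty = £508,986.27 × 6% = £30,539.18. Over-quota duty = £129,924.93 × 25.5% = £33,130.86.
Line duty = £30,539.18 + £33,130.86 = £63,670.04.
Total = £85,209.31 + £15,228.75 + £63,670.04 = £164,108.10.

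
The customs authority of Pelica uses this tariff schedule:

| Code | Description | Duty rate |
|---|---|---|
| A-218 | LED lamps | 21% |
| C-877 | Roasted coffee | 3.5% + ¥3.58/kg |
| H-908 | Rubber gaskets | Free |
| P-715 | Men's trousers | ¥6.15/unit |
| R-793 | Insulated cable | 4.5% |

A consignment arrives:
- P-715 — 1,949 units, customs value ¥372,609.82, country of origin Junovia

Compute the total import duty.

Line 1 (P-715, Junovia, 1,949 units, ¥372,609.82):
Base rate for P-715 is ¥6.15/unit.
Duty = 1,949 × ¥6.15 = ¥11,986.35.

¥11,986.35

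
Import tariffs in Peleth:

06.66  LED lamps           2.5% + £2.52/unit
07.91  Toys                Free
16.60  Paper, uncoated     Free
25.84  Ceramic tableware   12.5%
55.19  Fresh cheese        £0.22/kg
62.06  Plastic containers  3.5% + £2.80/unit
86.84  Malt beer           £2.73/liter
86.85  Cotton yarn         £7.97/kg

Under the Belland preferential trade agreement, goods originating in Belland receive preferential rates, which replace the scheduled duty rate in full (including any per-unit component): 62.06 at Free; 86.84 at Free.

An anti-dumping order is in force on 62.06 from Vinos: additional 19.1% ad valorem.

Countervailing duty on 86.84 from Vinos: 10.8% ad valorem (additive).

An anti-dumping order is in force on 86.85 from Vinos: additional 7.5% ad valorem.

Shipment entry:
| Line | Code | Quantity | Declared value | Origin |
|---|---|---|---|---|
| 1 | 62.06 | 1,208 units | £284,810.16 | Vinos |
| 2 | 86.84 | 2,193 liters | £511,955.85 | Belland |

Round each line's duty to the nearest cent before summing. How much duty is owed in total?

£67,749.50

Line 1 (62.06, Vinos, 1,208 units, £284,810.16):
Base rate for 62.06 is 3.5% + £2.80/unit.
62.06 has an FTA preferential rate, but origin Vinos is not Belland; base rate stands.
Additional duty on 62.06 from Vinos: +19.1%. Applied ad valorem rate: 3.5% + 19.1% = 22.6%.
Duty = £284,810.16 × 22.6% + 1,208 × £2.80 = £67,749.50.
Line 2 (86.84, Belland, 2,193 liters, £511,955.85):
Base rate for 86.84 is £2.73/liter.
Origin Belland qualifies under the Peleth–Belland agreement and 86.84 is covered: preferential rate Free applies instead.
The additional-duty order on 86.84 targets Vinos, not Belland; it does not apply.
Duty = £511,955.85 × 0% = £0.00.
Total = £67,749.50 + £0.00 = £67,749.50.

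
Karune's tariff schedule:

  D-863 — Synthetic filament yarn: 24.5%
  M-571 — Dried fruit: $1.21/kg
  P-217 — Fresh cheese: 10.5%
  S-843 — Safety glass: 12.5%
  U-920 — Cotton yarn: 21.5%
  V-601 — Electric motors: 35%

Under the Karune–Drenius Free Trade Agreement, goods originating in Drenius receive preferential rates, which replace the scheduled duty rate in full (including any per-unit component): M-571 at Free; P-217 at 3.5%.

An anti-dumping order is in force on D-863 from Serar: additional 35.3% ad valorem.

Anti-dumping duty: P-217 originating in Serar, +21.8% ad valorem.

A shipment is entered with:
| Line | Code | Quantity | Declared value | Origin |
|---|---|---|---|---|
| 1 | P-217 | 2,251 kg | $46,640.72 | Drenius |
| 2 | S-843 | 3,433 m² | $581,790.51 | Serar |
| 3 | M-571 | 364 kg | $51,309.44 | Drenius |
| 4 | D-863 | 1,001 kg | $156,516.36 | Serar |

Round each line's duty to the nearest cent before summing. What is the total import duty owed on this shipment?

Line 1 (P-217, Drenius, 2,251 kg, $46,640.72):
Base rate for P-217 is 10.5%.
Origin Drenius qualifies under the Karune–Drenius agreement and P-217 is covered: preferential rate 3.5% applies instead.
The additional-duty order on P-217 targets Serar, not Drenius; it does not apply.
Duty = $46,640.72 × 3.5% = $1,632.43.
Line 2 (S-843, Serar, 3,433 m², $581,790.51):
Base rate for S-843 is 12.5%.
Duty = $581,790.51 × 12.5% = $72,723.81.
Line 3 (M-571, Drenius, 364 kg, $51,309.44):
Base rate for M-571 is $1.21/kg.
Origin Drenius qualifies under the Karune–Drenius agreement and M-571 is covered: preferential rate Free applies instead.
Duty = $51,309.44 × 0% = $0.00.
Line 4 (D-863, Serar, 1,001 kg, $156,516.36):
Base rate for D-863 is 24.5%.
Additional duty on D-863 from Serar: +35.3%. Applied ad valorem rate: 24.5% + 35.3% = 59.8%.
Duty = $156,516.36 × 59.8% = $93,596.78.
Total = $1,632.43 + $72,723.81 + $0.00 + $93,596.78 = $167,953.02.

$167,953.02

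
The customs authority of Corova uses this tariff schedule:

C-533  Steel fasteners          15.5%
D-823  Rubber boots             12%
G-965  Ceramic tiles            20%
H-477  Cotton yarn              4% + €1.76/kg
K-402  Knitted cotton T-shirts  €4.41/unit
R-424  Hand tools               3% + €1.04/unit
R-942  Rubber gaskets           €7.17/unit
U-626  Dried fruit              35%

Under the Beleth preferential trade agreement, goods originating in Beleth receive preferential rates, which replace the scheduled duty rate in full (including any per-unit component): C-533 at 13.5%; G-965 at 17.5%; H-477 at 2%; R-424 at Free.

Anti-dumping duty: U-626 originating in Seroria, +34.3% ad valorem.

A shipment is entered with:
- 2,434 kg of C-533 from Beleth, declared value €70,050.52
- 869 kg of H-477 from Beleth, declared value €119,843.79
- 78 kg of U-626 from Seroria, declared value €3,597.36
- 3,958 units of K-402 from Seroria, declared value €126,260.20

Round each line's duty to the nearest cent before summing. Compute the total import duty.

Line 1 (C-533, Beleth, 2,434 kg, €70,050.52):
Base rate for C-533 is 15.5%.
Origin Beleth qualifies under the Corova–Beleth agreement and C-533 is covered: preferential rate 13.5% applies instead.
Duty = €70,050.52 × 13.5% = €9,456.82.
Line 2 (H-477, Beleth, 869 kg, €119,843.79):
Base rate for H-477 is 4% + €1.76/kg.
Origin Beleth qualifies under the Corova–Beleth agreement and H-477 is covered: preferential rate 2% applies instead.
Duty = €119,843.79 × 2% = €2,396.88.
Line 3 (U-626, Seroria, 78 kg, €3,597.36):
Base rate for U-626 is 35%.
Additional duty on U-626 from Seroria: +34.3%. Applied ad valorem rate: 35% + 34.3% = 69.3%.
Duty = €3,597.36 × 69.3% = €2,492.97.
Line 4 (K-402, Seroria, 3,958 units, €126,260.20):
Base rate for K-402 is €4.41/unit.
Duty = 3,958 × €4.41 = €17,454.78.
Total = €9,456.82 + €2,396.88 + €2,492.97 + €17,454.78 = €31,801.45.

€31,801.45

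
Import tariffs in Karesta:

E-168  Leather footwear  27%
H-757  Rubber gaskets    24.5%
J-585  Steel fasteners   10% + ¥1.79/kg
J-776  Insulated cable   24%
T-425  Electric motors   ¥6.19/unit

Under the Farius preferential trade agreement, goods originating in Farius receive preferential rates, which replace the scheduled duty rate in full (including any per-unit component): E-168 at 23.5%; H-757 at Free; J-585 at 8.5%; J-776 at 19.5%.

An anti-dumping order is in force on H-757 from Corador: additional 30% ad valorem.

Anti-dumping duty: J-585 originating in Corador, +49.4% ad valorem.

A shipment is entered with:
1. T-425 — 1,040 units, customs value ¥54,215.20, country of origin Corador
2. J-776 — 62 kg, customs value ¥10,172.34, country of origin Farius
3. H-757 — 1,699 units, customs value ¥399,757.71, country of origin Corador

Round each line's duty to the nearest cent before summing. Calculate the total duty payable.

¥226,289.16

Line 1 (T-425, Corador, 1,040 units, ¥54,215.20):
Base rate for T-425 is ¥6.19/unit.
Duty = 1,040 × ¥6.19 = ¥6,437.60.
Line 2 (J-776, Farius, 62 kg, ¥10,172.34):
Base rate for J-776 is 24%.
Origin Farius qualifies under the Karesta–Farius agreement and J-776 is covered: preferential rate 19.5% applies instead.
Duty = ¥10,172.34 × 19.5% = ¥1,983.61.
Line 3 (H-757, Corador, 1,699 units, ¥399,757.71):
Base rate for H-757 is 24.5%.
H-757 has an FTA preferential rate, but origin Corador is not Farius; base rate stands.
Additional duty on H-757 from Corador: +30%. Applied ad valorem rate: 24.5% + 30% = 54.5%.
Duty = ¥399,757.71 × 54.5% = ¥217,867.95.
Total = ¥6,437.60 + ¥1,983.61 + ¥217,867.95 = ¥226,289.16.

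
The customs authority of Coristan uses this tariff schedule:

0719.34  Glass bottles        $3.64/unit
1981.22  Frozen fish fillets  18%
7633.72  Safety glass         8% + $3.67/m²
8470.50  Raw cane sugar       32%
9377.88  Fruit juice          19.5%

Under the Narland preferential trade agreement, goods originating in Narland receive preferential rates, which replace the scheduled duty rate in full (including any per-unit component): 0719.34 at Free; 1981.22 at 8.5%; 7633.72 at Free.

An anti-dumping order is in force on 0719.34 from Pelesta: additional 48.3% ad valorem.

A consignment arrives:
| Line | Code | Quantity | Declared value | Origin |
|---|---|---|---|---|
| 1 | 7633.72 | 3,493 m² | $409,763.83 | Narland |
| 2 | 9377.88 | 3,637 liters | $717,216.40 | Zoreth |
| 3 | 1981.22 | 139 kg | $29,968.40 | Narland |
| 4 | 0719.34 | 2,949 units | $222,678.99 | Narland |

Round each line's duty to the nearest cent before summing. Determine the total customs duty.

Line 1 (7633.72, Narland, 3,493 m², $409,763.83):
Base rate for 7633.72 is 8% + $3.67/m².
Origin Narland qualifies under the Coristan–Narland agreement and 7633.72 is covered: preferential rate Free applies instead.
Duty = $409,763.83 × 0% = $0.00.
Line 2 (9377.88, Zoreth, 3,637 liters, $717,216.40):
Base rate for 9377.88 is 19.5%.
Duty = $717,216.40 × 19.5% = $139,857.20.
Line 3 (1981.22, Narland, 139 kg, $29,968.40):
Base rate for 1981.22 is 18%.
Origin Narland qualifies under the Coristan–Narland agreement and 1981.22 is covered: preferential rate 8.5% applies instead.
Duty = $29,968.40 × 8.5% = $2,547.31.
Line 4 (0719.34, Narland, 2,949 units, $222,678.99):
Base rate for 0719.34 is $3.64/unit.
Origin Narland qualifies under the Coristan–Narland agreement and 0719.34 is covered: preferential rate Free applies instead.
The additional-duty order on 0719.34 targets Pelesta, not Narland; it does not apply.
Duty = $222,678.99 × 0% = $0.00.
Total = $0.00 + $139,857.20 + $2,547.31 + $0.00 = $142,404.51.

$142,404.51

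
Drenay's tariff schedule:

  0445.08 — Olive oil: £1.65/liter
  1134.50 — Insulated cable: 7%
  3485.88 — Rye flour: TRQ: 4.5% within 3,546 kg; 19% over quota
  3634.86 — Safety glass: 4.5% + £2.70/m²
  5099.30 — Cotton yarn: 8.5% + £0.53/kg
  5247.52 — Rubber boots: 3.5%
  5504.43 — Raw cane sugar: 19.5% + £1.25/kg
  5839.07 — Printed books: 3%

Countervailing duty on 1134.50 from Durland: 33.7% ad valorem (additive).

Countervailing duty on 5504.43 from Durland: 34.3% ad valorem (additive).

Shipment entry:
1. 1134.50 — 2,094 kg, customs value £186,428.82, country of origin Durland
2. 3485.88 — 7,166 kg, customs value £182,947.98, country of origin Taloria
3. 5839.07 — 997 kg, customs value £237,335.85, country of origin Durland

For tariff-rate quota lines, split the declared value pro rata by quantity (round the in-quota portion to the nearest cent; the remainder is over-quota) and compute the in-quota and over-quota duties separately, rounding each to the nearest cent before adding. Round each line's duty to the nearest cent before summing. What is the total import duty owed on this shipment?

Line 1 (1134.50, Durland, 2,094 kg, £186,428.82):
Base rate for 1134.50 is 7%.
Additional duty on 1134.50 from Durland: +33.7%. Applied ad valorem rate: 7% + 33.7% = 40.7%.
Duty = £186,428.82 × 40.7% = £75,876.53.
Line 2 (3485.88, Taloria, 7,166 kg, £182,947.98):
Code 3485.88 is under a tariff-rate quota (threshold 3,546 kg). In-quota: 3,546 kg at 4.5%; over-quota: 3,620 kg at 19%.
Pro-rata value split: in-quota = £182,947.98 × 3,546/7,166 = £90,529.38; over-quota = £182,947.98 − £90,529.38 = £92,418.60.
In-quota duty = £90,529.38 × 4.5% = £4,073.82. Over-quota duty = £92,418.60 × 19% = £17,559.53.
Line duty = £4,073.82 + £17,559.53 = £21,633.35.
Line 3 (5839.07, Durland, 997 kg, £237,335.85):
Base rate for 5839.07 is 3%.
Duty = £237,335.85 × 3% = £7,120.08.
Total = £75,876.53 + £21,633.35 + £7,120.08 = £104,629.96.

£104,629.96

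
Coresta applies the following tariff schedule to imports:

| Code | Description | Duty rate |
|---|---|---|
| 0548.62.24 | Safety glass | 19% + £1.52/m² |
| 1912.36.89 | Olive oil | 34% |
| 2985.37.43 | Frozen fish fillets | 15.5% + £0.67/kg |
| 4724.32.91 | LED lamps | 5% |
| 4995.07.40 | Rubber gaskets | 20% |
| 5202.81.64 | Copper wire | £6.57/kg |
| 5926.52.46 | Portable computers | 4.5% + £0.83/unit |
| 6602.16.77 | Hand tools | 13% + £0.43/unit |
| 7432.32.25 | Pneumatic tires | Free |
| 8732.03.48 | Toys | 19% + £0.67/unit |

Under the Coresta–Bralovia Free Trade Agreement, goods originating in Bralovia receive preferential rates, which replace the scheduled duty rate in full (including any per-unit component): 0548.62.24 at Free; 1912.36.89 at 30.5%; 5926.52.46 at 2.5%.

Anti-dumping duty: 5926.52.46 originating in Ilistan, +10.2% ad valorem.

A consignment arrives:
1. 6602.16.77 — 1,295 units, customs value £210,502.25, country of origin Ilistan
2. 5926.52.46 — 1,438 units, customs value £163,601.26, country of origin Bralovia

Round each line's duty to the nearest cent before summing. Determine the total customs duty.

Line 1 (6602.16.77, Ilistan, 1,295 units, £210,502.25):
Base rate for 6602.16.77 is 13% + £0.43/unit.
Duty = £210,502.25 × 13% + 1,295 × £0.43 = £27,922.14.
Line 2 (5926.52.46, Bralovia, 1,438 units, £163,601.26):
Base rate for 5926.52.46 is 4.5% + £0.83/unit.
Origin Bralovia qualifies under the Coresta–Bralovia agreement and 5926.52.46 is covered: preferential rate 2.5% applies instead.
The additional-duty order on 5926.52.46 targets Ilistan, not Bralovia; it does not apply.
Duty = £163,601.26 × 2.5% = £4,090.03.
Total = £27,922.14 + £4,090.03 = £32,012.17.

£32,012.17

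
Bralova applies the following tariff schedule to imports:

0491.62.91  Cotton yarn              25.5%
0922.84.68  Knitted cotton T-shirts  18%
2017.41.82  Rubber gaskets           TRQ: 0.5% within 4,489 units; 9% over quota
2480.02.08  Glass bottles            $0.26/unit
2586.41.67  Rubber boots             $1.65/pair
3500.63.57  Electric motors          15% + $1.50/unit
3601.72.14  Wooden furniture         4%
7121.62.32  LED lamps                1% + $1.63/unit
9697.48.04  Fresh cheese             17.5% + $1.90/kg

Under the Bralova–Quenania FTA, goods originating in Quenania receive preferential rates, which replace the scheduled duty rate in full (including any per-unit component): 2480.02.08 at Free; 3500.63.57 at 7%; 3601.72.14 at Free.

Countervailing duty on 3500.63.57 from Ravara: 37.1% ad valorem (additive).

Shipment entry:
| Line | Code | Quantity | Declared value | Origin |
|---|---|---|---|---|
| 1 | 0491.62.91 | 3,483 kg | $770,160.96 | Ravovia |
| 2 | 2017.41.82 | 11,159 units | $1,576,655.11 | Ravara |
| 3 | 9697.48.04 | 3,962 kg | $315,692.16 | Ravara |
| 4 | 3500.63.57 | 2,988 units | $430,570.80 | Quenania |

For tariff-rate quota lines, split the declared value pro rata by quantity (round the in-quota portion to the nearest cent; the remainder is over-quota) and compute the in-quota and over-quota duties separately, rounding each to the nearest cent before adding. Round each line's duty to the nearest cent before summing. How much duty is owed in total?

Line 1 (0491.62.91, Ravovia, 3,483 kg, $770,160.96):
Base rate for 0491.62.91 is 25.5%.
Duty = $770,160.96 × 25.5% = $196,391.04.
Line 2 (2017.41.82, Ravara, 11,159 units, $1,576,655.11):
Code 2017.41.82 is under a tariff-rate quota (threshold 4,489 units). In-quota: 4,489 units at 0.5%; over-quota: 6,670 units at 9%.
Pro-rata value split: in-quota = $1,576,655.11 × 4,489/11,159 = $634,250.81; over-quota = $1,576,655.11 − $634,250.81 = $942,404.30.
In-quota duty = $634,250.81 × 0.5% = $3,171.25. Over-quota duty = $942,404.30 × 9% = $84,816.39.
Line duty = $3,171.25 + $84,816.39 = $87,987.64.
Line 3 (9697.48.04, Ravara, 3,962 kg, $315,692.16):
Base rate for 9697.48.04 is 17.5% + $1.90/kg.
Duty = $315,692.16 × 17.5% + 3,962 × $1.90 = $62,773.93.
Line 4 (3500.63.57, Quenania, 2,988 units, $430,570.80):
Base rate for 3500.63.57 is 15% + $1.50/unit.
Origin Quenania qualifies under the Bralova–Quenania agreement and 3500.63.57 is covered: preferential rate 7% applies instead.
The additional-duty order on 3500.63.57 targets Ravara, not Quenania; it does not apply.
Duty = $430,570.80 × 7% = $30,139.96.
Total = $196,391.04 + $87,987.64 + $62,773.93 + $30,139.96 = $377,292.57.

$377,292.57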